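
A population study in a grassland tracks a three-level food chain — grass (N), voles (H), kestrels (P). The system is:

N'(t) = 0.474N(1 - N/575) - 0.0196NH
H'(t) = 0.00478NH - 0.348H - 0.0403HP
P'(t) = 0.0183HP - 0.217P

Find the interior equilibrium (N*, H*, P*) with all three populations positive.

N* ≈ 293, H* ≈ 11.9, P* ≈ 26.1

From dP/dt = 0: 0.0183H* = 0.217, so H* = 11.9.
From dN/dt = 0: 0.474(1 - N*/575) = 0.0196·11.9, giving N* = 575·(1 - 0.49) = 293.
From dH/dt = 0: 0.00478·293 - 0.348 = 0.0403P*, so P* = 1.05/0.0403 = 26.1.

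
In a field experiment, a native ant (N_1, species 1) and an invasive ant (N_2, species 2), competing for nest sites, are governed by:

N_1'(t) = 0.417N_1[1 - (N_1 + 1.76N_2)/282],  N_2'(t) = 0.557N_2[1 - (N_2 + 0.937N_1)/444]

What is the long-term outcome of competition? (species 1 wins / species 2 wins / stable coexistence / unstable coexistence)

Compare the nullcline intercepts: K1/α12 = 282/1.76 = 160 < K2 = 444; K2/α21 = 444/0.937 = 474 > K1 = 282.
Since the inequalities point opposite ways, species 2 can invade but species 1 cannot.

species 2 excludes species 1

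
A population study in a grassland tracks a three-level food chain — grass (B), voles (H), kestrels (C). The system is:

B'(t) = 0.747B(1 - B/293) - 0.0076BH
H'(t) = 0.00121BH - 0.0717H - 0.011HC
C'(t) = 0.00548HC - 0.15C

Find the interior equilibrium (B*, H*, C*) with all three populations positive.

B* ≈ 211, H* ≈ 27.4, C* ≈ 16.7

From dC/dt = 0: 0.00548H* = 0.15, so H* = 27.4.
From dB/dt = 0: 0.747(1 - B*/293) = 0.0076·27.4, giving B* = 293·(1 - 0.278) = 211.
From dH/dt = 0: 0.00121·211 - 0.0717 = 0.011C*, so C* = 0.184/0.011 = 16.7.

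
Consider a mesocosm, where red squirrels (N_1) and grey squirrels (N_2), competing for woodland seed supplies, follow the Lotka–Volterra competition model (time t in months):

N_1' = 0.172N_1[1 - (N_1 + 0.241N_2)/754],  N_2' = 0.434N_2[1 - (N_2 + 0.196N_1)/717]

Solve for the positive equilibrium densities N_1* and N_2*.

Setting both brackets to zero gives the nullclines N_1 + 0.241N_2 = 754 and 0.196N_1 + N_2 = 717.
Substituting N_2 = 717 - 0.196N_1 into the first: N_1(1 - 0.241·0.196) = 754 - 0.241·717.
So N_1* = 581/0.953 = 610, and then N_2* = 717 - 0.196·610 = 597.

N_1* ≈ 610, N_2* ≈ 597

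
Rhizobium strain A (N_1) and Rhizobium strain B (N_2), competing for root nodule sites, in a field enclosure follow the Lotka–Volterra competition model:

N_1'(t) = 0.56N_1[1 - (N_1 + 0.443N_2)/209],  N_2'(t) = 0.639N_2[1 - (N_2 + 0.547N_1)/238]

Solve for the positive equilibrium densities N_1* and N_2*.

N_1* ≈ 137, N_2* ≈ 163

Setting both brackets to zero gives the nullclines N_1 + 0.443N_2 = 209 and 0.547N_1 + N_2 = 238.
Substituting N_2 = 238 - 0.547N_1 into the first: N_1(1 - 0.443·0.547) = 209 - 0.443·238.
So N_1* = 104/0.758 = 137, and then N_2* = 238 - 0.547·137 = 163.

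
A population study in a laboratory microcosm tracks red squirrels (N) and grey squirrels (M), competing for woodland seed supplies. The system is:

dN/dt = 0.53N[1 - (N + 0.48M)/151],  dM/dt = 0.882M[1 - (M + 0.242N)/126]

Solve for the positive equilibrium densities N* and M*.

N* ≈ 102, M* ≈ 101

Setting both brackets to zero gives the nullclines N + 0.48M = 151 and 0.242N + M = 126.
Substituting M = 126 - 0.242N into the first: N(1 - 0.48·0.242) = 151 - 0.48·126.
So N* = 90.5/0.884 = 102, and then M* = 126 - 0.242·102 = 101.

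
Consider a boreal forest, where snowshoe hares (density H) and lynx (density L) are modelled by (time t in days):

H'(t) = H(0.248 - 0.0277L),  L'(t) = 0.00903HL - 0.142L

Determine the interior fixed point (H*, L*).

Set dL/dt = 0 with L > 0: 0.00903H - 0.142 = 0, so H* = 0.142/0.00903 = 15.7.
Set dH/dt = 0 with H > 0: 0.248 - 0.0277L = 0, so L* = 0.248/0.0277 = 8.95.

H* ≈ 15.7, L* ≈ 8.95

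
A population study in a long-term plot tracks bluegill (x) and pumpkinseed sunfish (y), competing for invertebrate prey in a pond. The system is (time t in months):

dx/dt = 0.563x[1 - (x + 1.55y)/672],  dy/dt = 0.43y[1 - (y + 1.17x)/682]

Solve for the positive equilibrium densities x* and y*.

x* ≈ 473, y* ≈ 128

Setting both brackets to zero gives the nullclines x + 1.55y = 672 and 1.17x + y = 682.
Substituting y = 682 - 1.17x into the first: x(1 - 1.55·1.17) = 672 - 1.55·682.
So x* = -385/-0.813 = 473, and then y* = 682 - 1.17·473 = 128.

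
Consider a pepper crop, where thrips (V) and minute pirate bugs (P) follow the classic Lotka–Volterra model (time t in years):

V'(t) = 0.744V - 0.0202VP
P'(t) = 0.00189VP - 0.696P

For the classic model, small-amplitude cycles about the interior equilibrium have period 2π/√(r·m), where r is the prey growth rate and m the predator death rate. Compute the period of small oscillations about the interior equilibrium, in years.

T ≈ 8.73 years

Here r = 0.744 and m = 0.696, so r·m = 0.518.
ω = √0.518 = 0.72 per year, hence T = 2π/ω ≈ 8.73 years.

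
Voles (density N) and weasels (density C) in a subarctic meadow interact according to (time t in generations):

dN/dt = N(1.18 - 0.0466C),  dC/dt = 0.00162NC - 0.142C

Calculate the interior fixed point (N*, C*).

N* ≈ 87.7, C* ≈ 25.3

Set dC/dt = 0 with C > 0: 0.00162N - 0.142 = 0, so N* = 0.142/0.00162 = 87.7.
Set dN/dt = 0 with N > 0: 1.18 - 0.0466C = 0, so C* = 1.18/0.0466 = 25.3.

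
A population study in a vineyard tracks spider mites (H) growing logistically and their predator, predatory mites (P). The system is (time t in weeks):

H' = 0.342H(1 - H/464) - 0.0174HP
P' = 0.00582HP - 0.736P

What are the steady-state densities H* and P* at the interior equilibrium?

H* ≈ 126, P* ≈ 14.3

From dP/dt = 0 with P > 0: 0.00582H* = 0.736, so H* = 126.
Substitute into dH/dt = 0: 0.342(1 - 126/464) = 0.0174P*.
The bracket is 0.727, giving P* = 0.249/0.0174 = 14.3.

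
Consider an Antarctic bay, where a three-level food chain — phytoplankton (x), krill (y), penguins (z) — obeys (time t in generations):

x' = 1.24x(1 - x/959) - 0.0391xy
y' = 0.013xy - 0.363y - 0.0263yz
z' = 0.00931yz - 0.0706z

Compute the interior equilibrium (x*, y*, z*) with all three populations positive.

From dz/dt = 0: 0.00931y* = 0.0706, so y* = 7.58.
From dx/dt = 0: 1.24(1 - x*/959) = 0.0391·7.58, giving x* = 959·(1 - 0.239) = 730.
From dy/dt = 0: 0.013·730 - 0.363 = 0.0263z*, so z* = 9.12/0.0263 = 347.

x* ≈ 730, y* ≈ 7.58, z* ≈ 347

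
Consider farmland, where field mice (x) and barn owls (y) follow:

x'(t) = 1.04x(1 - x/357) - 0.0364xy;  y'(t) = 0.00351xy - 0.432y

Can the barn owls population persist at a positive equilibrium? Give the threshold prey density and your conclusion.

The predator equation gives dy/dt > 0 only when x > 0.432/0.00351 = 123.
Without the predator, x → K = 357. Since 357 > 123, the predator can invade and persist.

Threshold x = 123; K > 123, so yes, the predator persists.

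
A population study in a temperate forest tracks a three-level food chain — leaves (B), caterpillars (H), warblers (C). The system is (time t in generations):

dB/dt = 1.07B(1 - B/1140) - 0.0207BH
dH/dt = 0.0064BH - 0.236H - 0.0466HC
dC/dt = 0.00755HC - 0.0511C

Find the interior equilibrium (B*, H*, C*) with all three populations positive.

B* ≈ 991, H* ≈ 6.77, C* ≈ 131

From dC/dt = 0: 0.00755H* = 0.0511, so H* = 6.77.
From dB/dt = 0: 1.07(1 - B*/1140) = 0.0207·6.77, giving B* = 1140·(1 - 0.131) = 991.
From dH/dt = 0: 0.0064·991 - 0.236 = 0.0466C*, so C* = 6.1/0.0466 = 131.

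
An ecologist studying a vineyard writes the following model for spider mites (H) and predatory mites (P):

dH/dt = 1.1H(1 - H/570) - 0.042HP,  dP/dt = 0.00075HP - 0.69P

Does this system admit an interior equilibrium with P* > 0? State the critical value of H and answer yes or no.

Threshold H = 920; K < 920, so no, the predator goes extinct.

The predator equation gives dP/dt > 0 only when H > 0.69/0.00075 = 920.
Without the predator, H → K = 570. Since 570 < 920, the predator cannot invade.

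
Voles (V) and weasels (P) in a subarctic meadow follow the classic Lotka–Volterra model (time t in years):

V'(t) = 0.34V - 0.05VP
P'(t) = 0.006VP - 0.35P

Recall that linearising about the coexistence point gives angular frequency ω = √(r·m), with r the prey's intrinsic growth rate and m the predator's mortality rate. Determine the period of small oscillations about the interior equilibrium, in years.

T ≈ 18.2 years

Here r = 0.34 and m = 0.35, so r·m = 0.119.
ω = √0.119 = 0.345 per year, hence T = 2π/ω ≈ 18.2 years.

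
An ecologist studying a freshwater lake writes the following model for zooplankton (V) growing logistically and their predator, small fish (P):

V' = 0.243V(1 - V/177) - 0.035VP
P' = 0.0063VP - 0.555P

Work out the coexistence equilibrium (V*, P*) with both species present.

V* ≈ 88.1, P* ≈ 3.49

From dP/dt = 0 with P > 0: 0.0063V* = 0.555, so V* = 88.1.
Substitute into dV/dt = 0: 0.243(1 - 88.1/177) = 0.035P*.
The bracket is 0.502, giving P* = 0.122/0.035 = 3.49.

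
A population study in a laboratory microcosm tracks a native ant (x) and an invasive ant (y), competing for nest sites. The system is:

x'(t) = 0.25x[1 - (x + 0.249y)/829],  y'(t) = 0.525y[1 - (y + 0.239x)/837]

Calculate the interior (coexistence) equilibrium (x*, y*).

Setting both brackets to zero gives the nullclines x + 0.249y = 829 and 0.239x + y = 837.
Substituting y = 837 - 0.239x into the first: x(1 - 0.249·0.239) = 829 - 0.249·837.
So x* = 621/0.94 = 660, and then y* = 837 - 0.239·660 = 679.

x* ≈ 660, y* ≈ 679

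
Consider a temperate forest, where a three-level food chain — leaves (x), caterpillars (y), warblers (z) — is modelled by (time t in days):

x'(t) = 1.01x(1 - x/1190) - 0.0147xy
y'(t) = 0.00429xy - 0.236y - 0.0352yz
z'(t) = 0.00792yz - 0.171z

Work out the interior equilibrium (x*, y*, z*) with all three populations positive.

x* ≈ 816, y* ≈ 21.6, z* ≈ 92.8

From dz/dt = 0: 0.00792y* = 0.171, so y* = 21.6.
From dx/dt = 0: 1.01(1 - x*/1190) = 0.0147·21.6, giving x* = 1190·(1 - 0.314) = 816.
From dy/dt = 0: 0.00429·816 - 0.236 = 0.0352z*, so z* = 3.26/0.0352 = 92.8.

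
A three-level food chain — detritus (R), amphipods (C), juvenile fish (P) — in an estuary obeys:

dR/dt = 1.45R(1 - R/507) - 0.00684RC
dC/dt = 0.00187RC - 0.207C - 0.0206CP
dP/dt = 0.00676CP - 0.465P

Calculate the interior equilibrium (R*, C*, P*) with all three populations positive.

R* ≈ 342, C* ≈ 68.8, P* ≈ 21

From dP/dt = 0: 0.00676C* = 0.465, so C* = 68.8.
From dR/dt = 0: 1.45(1 - R*/507) = 0.00684·68.8, giving R* = 507·(1 - 0.324) = 342.
From dC/dt = 0: 0.00187·342 - 0.207 = 0.0206P*, so P* = 0.433/0.0206 = 21.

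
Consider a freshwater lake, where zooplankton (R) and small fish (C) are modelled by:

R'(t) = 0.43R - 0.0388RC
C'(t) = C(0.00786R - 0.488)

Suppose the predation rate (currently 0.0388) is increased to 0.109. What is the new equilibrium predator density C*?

At the interior fixed point, setting dR/dt = 0 with R > 0 fixes C* = (prey growth rate)/(RC coefficient) — independent of the other coefficients.
With the change, C* = 0.43/0.109 = 3.94; it falls from 11.1.

C* ≈ 3.94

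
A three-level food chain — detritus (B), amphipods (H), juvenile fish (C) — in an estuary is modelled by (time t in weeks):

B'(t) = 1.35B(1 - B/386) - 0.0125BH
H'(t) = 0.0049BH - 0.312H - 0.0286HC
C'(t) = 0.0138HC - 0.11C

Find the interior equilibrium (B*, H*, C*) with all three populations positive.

From dC/dt = 0: 0.0138H* = 0.11, so H* = 7.97.
From dB/dt = 0: 1.35(1 - B*/386) = 0.0125·7.97, giving B* = 386·(1 - 0.0738) = 358.
From dH/dt = 0: 0.0049·358 - 0.312 = 0.0286C*, so C* = 1.44/0.0286 = 50.3.

B* ≈ 358, H* ≈ 7.97, C* ≈ 50.3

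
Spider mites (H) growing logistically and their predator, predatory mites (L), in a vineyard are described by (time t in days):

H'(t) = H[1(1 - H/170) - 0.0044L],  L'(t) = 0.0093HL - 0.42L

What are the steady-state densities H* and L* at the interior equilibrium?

H* ≈ 45.2, L* ≈ 167

From dL/dt = 0 with L > 0: 0.0093H* = 0.42, so H* = 45.2.
Substitute into dH/dt = 0: 1(1 - 45.2/170) = 0.0044L*.
The bracket is 0.734, giving L* = 0.734/0.0044 = 167.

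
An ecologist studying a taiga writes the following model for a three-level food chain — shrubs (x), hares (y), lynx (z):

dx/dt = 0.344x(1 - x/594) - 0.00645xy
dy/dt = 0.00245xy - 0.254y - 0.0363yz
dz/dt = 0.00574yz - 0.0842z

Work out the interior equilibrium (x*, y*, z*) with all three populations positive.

From dz/dt = 0: 0.00574y* = 0.0842, so y* = 14.7.
From dx/dt = 0: 0.344(1 - x*/594) = 0.00645·14.7, giving x* = 594·(1 - 0.275) = 431.
From dy/dt = 0: 0.00245·431 - 0.254 = 0.0363z*, so z* = 0.801/0.0363 = 22.1.

x* ≈ 431, y* ≈ 14.7, z* ≈ 22.1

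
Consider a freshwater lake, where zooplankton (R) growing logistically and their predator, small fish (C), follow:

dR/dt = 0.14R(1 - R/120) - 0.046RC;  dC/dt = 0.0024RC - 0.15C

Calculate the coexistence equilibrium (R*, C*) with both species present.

From dC/dt = 0 with C > 0: 0.0024R* = 0.15, so R* = 62.5.
Substitute into dR/dt = 0: 0.14(1 - 62.5/120) = 0.046C*.
The bracket is 0.479, giving C* = 0.0671/0.046 = 1.46.

R* ≈ 62.5, C* ≈ 1.46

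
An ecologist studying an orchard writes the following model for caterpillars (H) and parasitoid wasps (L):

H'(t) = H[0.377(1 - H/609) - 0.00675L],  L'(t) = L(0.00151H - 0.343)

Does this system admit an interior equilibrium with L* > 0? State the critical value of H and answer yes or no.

Threshold H = 227; K > 227, so yes, the predator persists.

The predator equation gives dL/dt > 0 only when H > 0.343/0.00151 = 227.
Without the predator, H → K = 609. Since 609 > 227, the predator can invade and persist.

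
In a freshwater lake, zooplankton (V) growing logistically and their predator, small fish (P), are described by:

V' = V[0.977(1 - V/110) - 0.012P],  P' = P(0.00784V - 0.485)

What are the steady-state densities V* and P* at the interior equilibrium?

From dP/dt = 0 with P > 0: 0.00784V* = 0.485, so V* = 61.9.
Substitute into dV/dt = 0: 0.977(1 - 61.9/110) = 0.012P*.
The bracket is 0.438, giving P* = 0.428/0.012 = 35.6.

V* ≈ 61.9, P* ≈ 35.6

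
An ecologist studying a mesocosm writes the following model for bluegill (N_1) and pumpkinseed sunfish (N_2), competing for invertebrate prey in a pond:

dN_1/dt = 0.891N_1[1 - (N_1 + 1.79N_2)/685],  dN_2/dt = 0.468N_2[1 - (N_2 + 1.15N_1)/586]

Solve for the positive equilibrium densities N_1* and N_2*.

Setting both brackets to zero gives the nullclines N_1 + 1.79N_2 = 685 and 1.15N_1 + N_2 = 586.
Substituting N_2 = 586 - 1.15N_1 into the first: N_1(1 - 1.79·1.15) = 685 - 1.79·586.
So N_1* = -364/-1.06 = 344, and then N_2* = 586 - 1.15·344 = 191.

N_1* ≈ 344, N_2* ≈ 191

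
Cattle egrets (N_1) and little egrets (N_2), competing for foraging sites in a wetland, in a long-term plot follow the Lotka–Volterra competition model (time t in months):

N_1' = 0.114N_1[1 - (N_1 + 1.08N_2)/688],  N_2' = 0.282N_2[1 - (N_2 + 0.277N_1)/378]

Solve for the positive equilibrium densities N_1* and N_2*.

N_1* ≈ 399, N_2* ≈ 267

Setting both brackets to zero gives the nullclines N_1 + 1.08N_2 = 688 and 0.277N_1 + N_2 = 378.
Substituting N_2 = 378 - 0.277N_1 into the first: N_1(1 - 1.08·0.277) = 688 - 1.08·378.
So N_1* = 280/0.701 = 399, and then N_2* = 378 - 0.277·399 = 267.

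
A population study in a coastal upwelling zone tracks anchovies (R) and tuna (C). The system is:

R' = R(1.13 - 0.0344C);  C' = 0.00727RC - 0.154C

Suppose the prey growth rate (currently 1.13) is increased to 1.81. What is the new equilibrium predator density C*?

At the interior fixed point, setting dR/dt = 0 with R > 0 fixes C* = (prey growth rate)/(RC coefficient) — independent of the other coefficients.
With the change, C* = 1.81/0.0344 = 52.6; it rises from 32.8.

C* ≈ 52.6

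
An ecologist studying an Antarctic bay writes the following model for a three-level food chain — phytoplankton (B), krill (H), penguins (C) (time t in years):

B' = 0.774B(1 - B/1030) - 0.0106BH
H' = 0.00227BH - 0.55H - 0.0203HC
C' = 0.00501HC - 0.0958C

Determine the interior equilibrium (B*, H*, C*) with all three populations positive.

B* ≈ 760, H* ≈ 19.1, C* ≈ 57.9

From dC/dt = 0: 0.00501H* = 0.0958, so H* = 19.1.
From dB/dt = 0: 0.774(1 - B*/1030) = 0.0106·19.1, giving B* = 1030·(1 - 0.262) = 760.
From dH/dt = 0: 0.00227·760 - 0.55 = 0.0203C*, so C* = 1.18/0.0203 = 57.9.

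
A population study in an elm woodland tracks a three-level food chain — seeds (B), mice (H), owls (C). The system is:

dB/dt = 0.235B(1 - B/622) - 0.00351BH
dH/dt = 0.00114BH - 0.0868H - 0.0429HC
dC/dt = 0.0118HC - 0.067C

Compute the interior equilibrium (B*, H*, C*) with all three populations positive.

From dC/dt = 0: 0.0118H* = 0.067, so H* = 5.68.
From dB/dt = 0: 0.235(1 - B*/622) = 0.00351·5.68, giving B* = 622·(1 - 0.0848) = 569.
From dH/dt = 0: 0.00114·569 - 0.0868 = 0.0429C*, so C* = 0.562/0.0429 = 13.1.

B* ≈ 569, H* ≈ 5.68, C* ≈ 13.1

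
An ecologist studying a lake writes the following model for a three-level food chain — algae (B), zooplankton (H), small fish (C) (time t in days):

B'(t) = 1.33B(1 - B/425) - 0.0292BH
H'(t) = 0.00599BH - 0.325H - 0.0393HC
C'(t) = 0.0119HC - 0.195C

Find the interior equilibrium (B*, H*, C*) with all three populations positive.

B* ≈ 272, H* ≈ 16.4, C* ≈ 33.2

From dC/dt = 0: 0.0119H* = 0.195, so H* = 16.4.
From dB/dt = 0: 1.33(1 - B*/425) = 0.0292·16.4, giving B* = 425·(1 - 0.36) = 272.
From dH/dt = 0: 0.00599·272 - 0.325 = 0.0393C*, so C* = 1.3/0.0393 = 33.2.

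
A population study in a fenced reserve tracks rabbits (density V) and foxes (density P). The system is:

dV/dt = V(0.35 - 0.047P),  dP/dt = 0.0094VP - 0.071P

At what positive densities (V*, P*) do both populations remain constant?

Set dP/dt = 0 with P > 0: 0.0094V - 0.071 = 0, so V* = 0.071/0.0094 = 7.55.
Set dV/dt = 0 with V > 0: 0.35 - 0.047P = 0, so P* = 0.35/0.047 = 7.45.

V* ≈ 7.55, P* ≈ 7.45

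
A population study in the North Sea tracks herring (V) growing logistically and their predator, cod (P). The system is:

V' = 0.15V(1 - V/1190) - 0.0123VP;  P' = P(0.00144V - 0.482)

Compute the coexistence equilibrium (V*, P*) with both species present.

From dP/dt = 0 with P > 0: 0.00144V* = 0.482, so V* = 335.
Substitute into dV/dt = 0: 0.15(1 - 335/1190) = 0.0123P*.
The bracket is 0.719, giving P* = 0.108/0.0123 = 8.76.

V* ≈ 335, P* ≈ 8.76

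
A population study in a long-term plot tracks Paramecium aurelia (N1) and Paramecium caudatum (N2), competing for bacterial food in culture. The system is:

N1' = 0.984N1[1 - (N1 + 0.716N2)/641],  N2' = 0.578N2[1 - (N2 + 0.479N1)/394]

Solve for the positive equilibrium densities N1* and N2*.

Setting both brackets to zero gives the nullclines N1 + 0.716N2 = 641 and 0.479N1 + N2 = 394.
Substituting N2 = 394 - 0.479N1 into the first: N1(1 - 0.716·0.479) = 641 - 0.716·394.
So N1* = 359/0.657 = 546, and then N2* = 394 - 0.479·546 = 132.

N1* ≈ 546, N2* ≈ 132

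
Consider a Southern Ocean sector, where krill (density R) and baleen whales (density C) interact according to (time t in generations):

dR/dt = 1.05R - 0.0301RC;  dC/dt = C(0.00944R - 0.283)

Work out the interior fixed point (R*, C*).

Set dC/dt = 0 with C > 0: 0.00944R - 0.283 = 0, so R* = 0.283/0.00944 = 30.
Set dR/dt = 0 with R > 0: 1.05 - 0.0301C = 0, so C* = 1.05/0.0301 = 34.9.

R* ≈ 30, C* ≈ 34.9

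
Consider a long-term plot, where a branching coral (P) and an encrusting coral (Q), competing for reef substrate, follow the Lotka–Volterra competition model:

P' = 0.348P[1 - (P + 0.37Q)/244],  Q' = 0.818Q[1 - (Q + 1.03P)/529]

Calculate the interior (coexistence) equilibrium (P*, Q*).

P* ≈ 78, Q* ≈ 449

Setting both brackets to zero gives the nullclines P + 0.37Q = 244 and 1.03P + Q = 529.
Substituting Q = 529 - 1.03P into the first: P(1 - 0.37·1.03) = 244 - 0.37·529.
So P* = 48.3/0.619 = 78, and then Q* = 529 - 1.03·78 = 449.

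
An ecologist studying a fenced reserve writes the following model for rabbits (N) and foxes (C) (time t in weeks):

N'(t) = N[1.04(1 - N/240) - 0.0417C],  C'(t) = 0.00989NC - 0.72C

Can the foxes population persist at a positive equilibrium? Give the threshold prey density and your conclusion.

Threshold N = 72.8; K > 72.8, so yes, the predator persists.

The predator equation gives dC/dt > 0 only when N > 0.72/0.00989 = 72.8.
Without the predator, N → K = 240. Since 240 > 72.8, the predator can invade and persist.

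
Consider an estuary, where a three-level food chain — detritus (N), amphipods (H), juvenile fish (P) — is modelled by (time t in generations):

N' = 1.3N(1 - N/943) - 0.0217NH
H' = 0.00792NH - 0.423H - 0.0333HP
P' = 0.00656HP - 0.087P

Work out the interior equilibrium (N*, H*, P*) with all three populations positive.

From dP/dt = 0: 0.00656H* = 0.087, so H* = 13.3.
From dN/dt = 0: 1.3(1 - N*/943) = 0.0217·13.3, giving N* = 943·(1 - 0.221) = 734.
From dH/dt = 0: 0.00792·734 - 0.423 = 0.0333P*, so P* = 5.39/0.0333 = 162.

N* ≈ 734, H* ≈ 13.3, P* ≈ 162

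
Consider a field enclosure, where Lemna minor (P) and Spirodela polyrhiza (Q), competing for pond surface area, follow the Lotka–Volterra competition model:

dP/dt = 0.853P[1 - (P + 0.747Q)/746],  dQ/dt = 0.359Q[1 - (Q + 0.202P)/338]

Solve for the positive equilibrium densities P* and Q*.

P* ≈ 581, Q* ≈ 221

Setting both brackets to zero gives the nullclines P + 0.747Q = 746 and 0.202P + Q = 338.
Substituting Q = 338 - 0.202P into the first: P(1 - 0.747·0.202) = 746 - 0.747·338.
So P* = 494/0.849 = 581, and then Q* = 338 - 0.202·581 = 221.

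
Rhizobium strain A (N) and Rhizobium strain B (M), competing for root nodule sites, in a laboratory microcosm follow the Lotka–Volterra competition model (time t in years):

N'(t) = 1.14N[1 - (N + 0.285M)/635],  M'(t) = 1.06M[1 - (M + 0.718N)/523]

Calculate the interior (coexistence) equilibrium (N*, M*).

Setting both brackets to zero gives the nullclines N + 0.285M = 635 and 0.718N + M = 523.
Substituting M = 523 - 0.718N into the first: N(1 - 0.285·0.718) = 635 - 0.285·523.
So N* = 486/0.795 = 611, and then M* = 523 - 0.718·611 = 84.3.

N* ≈ 611, M* ≈ 84.3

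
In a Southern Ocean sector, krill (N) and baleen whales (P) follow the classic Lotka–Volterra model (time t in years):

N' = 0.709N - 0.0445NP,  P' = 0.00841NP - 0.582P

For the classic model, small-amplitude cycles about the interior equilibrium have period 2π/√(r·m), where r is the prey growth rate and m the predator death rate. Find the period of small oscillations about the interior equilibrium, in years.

Here r = 0.709 and m = 0.582, so r·m = 0.413.
ω = √0.413 = 0.642 per year, hence T = 2π/ω ≈ 9.78 years.

T ≈ 9.78 years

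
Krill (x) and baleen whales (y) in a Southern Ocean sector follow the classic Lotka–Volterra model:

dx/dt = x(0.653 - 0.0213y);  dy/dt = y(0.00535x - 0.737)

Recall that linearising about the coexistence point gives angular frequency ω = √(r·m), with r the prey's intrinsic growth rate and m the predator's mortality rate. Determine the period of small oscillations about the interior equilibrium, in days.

Here r = 0.653 and m = 0.737, so r·m = 0.481.
ω = √0.481 = 0.694 per day, hence T = 2π/ω ≈ 9.06 days.

T ≈ 9.06 days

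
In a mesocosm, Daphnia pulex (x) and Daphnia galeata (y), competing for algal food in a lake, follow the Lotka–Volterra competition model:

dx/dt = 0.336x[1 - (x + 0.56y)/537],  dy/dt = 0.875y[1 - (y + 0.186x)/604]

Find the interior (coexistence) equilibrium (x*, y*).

x* ≈ 222, y* ≈ 563

Setting both brackets to zero gives the nullclines x + 0.56y = 537 and 0.186x + y = 604.
Substituting y = 604 - 0.186x into the first: x(1 - 0.56·0.186) = 537 - 0.56·604.
So x* = 199/0.896 = 222, and then y* = 604 - 0.186·222 = 563.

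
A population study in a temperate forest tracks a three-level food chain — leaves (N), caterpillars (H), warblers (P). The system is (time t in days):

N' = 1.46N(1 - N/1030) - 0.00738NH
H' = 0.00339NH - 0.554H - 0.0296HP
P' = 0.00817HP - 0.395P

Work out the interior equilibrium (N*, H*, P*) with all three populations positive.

From dP/dt = 0: 0.00817H* = 0.395, so H* = 48.3.
From dN/dt = 0: 1.46(1 - N*/1030) = 0.00738·48.3, giving N* = 1030·(1 - 0.244) = 778.
From dH/dt = 0: 0.00339·778 - 0.554 = 0.0296P*, so P* = 2.08/0.0296 = 70.4.

N* ≈ 778, H* ≈ 48.3, P* ≈ 70.4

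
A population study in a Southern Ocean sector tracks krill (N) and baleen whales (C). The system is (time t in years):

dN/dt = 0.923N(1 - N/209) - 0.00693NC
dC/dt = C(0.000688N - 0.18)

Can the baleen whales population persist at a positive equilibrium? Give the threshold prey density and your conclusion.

Threshold N = 262; K < 262, so no, the predator goes extinct.

The predator equation gives dC/dt > 0 only when N > 0.18/0.000688 = 262.
Without the predator, N → K = 209. Since 209 < 262, the predator cannot invade.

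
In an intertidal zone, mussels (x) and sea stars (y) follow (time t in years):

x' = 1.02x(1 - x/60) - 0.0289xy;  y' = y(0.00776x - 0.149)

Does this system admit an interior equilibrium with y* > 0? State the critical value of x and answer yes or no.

Threshold x = 19.2; K > 19.2, so yes, the predator persists.

The predator equation gives dy/dt > 0 only when x > 0.149/0.00776 = 19.2.
Without the predator, x → K = 60. Since 60 > 19.2, the predator can invade and persist.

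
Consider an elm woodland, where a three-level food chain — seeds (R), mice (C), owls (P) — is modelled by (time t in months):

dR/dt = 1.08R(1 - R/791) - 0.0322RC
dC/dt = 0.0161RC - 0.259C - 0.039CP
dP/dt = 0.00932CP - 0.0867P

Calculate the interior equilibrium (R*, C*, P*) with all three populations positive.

From dP/dt = 0: 0.00932C* = 0.0867, so C* = 9.3.
From dR/dt = 0: 1.08(1 - R*/791) = 0.0322·9.3, giving R* = 791·(1 - 0.277) = 572.
From dC/dt = 0: 0.0161·572 - 0.259 = 0.039P*, so P* = 8.94/0.039 = 229.

R* ≈ 572, C* ≈ 9.3, P* ≈ 229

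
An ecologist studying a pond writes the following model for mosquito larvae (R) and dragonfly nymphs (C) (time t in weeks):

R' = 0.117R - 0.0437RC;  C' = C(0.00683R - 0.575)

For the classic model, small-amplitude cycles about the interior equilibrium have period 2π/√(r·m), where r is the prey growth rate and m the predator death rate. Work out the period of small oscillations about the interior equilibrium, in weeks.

Here r = 0.117 and m = 0.575, so r·m = 0.0673.
ω = √0.0673 = 0.259 per week, hence T = 2π/ω ≈ 24.2 weeks.

T ≈ 24.2 weeks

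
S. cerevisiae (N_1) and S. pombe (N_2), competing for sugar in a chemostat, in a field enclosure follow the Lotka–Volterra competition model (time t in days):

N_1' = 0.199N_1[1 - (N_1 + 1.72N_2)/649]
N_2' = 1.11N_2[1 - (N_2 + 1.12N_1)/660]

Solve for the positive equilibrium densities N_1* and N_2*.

Setting both brackets to zero gives the nullclines N_1 + 1.72N_2 = 649 and 1.12N_1 + N_2 = 660.
Substituting N_2 = 660 - 1.12N_1 into the first: N_1(1 - 1.72·1.12) = 649 - 1.72·660.
So N_1* = -486/-0.926 = 525, and then N_2* = 660 - 1.12·525 = 72.2.

N_1* ≈ 525, N_2* ≈ 72.2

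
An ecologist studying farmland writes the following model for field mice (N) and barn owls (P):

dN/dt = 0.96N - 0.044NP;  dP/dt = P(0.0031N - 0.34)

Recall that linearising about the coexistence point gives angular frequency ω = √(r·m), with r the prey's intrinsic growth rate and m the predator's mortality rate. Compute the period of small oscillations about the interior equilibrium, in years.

Here r = 0.96 and m = 0.34, so r·m = 0.326.
ω = √0.326 = 0.571 per year, hence T = 2π/ω ≈ 11 years.

T ≈ 11 years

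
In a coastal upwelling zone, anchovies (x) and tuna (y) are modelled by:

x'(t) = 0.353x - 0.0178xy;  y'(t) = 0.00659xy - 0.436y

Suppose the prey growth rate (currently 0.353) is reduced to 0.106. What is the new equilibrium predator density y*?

y* ≈ 5.96

At the interior fixed point, setting dx/dt = 0 with x > 0 fixes y* = (prey growth rate)/(xy coefficient) — independent of the other coefficients.
With the change, y* = 0.106/0.0178 = 5.96; it falls from 19.8.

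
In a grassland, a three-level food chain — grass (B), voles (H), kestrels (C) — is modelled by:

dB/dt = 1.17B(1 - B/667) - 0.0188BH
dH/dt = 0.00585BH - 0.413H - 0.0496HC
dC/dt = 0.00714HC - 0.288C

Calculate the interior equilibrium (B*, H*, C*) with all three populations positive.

B* ≈ 235, H* ≈ 40.3, C* ≈ 19.4

From dC/dt = 0: 0.00714H* = 0.288, so H* = 40.3.
From dB/dt = 0: 1.17(1 - B*/667) = 0.0188·40.3, giving B* = 667·(1 - 0.648) = 235.
From dH/dt = 0: 0.00585·235 - 0.413 = 0.0496C*, so C* = 0.96/0.0496 = 19.4.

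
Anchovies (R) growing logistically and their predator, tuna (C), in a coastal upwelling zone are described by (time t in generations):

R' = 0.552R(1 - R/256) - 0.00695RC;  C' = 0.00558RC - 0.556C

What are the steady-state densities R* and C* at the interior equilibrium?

From dC/dt = 0 with C > 0: 0.00558R* = 0.556, so R* = 99.6.
Substitute into dR/dt = 0: 0.552(1 - 99.6/256) = 0.00695C*.
The bracket is 0.611, giving C* = 0.337/0.00695 = 48.5.

R* ≈ 99.6, C* ≈ 48.5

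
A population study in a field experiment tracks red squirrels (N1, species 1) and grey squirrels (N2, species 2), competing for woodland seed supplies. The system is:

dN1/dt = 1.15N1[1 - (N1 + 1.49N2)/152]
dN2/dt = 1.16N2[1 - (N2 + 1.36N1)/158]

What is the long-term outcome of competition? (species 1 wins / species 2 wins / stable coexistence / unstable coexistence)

Compare the nullcline intercepts: K1/α12 = 152/1.49 = 102 < K2 = 158; K2/α21 = 158/1.36 = 116 < K1 = 152.
Since both are reversed, neither can invade when rare; the interior point is a saddle.

unstable coexistence (outcome depends on initial conditions)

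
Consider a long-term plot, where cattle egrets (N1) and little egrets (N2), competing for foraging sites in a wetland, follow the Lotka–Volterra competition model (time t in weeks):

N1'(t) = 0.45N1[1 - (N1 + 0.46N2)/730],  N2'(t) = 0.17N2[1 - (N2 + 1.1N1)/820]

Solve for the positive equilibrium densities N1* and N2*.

N1* ≈ 714, N2* ≈ 34.4

Setting both brackets to zero gives the nullclines N1 + 0.46N2 = 730 and 1.1N1 + N2 = 820.
Substituting N2 = 820 - 1.1N1 into the first: N1(1 - 0.46·1.1) = 730 - 0.46·820.
So N1* = 353/0.494 = 714, and then N2* = 820 - 1.1·714 = 34.4.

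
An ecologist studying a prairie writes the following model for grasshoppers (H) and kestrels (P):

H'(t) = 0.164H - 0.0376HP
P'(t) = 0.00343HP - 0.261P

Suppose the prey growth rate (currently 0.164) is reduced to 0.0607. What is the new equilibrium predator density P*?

P* ≈ 1.61

At the interior fixed point, setting dH/dt = 0 with H > 0 fixes P* = (prey growth rate)/(HP coefficient) — independent of the other coefficients.
With the change, P* = 0.0607/0.0376 = 1.61; it falls from 4.36.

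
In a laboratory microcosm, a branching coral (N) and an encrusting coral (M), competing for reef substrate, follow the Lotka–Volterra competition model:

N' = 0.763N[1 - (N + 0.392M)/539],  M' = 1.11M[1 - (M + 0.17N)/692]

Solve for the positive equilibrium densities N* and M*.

N* ≈ 287, M* ≈ 643

Setting both brackets to zero gives the nullclines N + 0.392M = 539 and 0.17N + M = 692.
Substituting M = 692 - 0.17N into the first: N(1 - 0.392·0.17) = 539 - 0.392·692.
So N* = 268/0.933 = 287, and then M* = 692 - 0.17·287 = 643.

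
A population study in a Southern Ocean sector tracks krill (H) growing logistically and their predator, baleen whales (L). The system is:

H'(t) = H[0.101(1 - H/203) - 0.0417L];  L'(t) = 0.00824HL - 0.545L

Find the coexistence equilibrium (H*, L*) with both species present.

From dL/dt = 0 with L > 0: 0.00824H* = 0.545, so H* = 66.1.
Substitute into dH/dt = 0: 0.101(1 - 66.1/203) = 0.0417L*.
The bracket is 0.674, giving L* = 0.0681/0.0417 = 1.63.

H* ≈ 66.1, L* ≈ 1.63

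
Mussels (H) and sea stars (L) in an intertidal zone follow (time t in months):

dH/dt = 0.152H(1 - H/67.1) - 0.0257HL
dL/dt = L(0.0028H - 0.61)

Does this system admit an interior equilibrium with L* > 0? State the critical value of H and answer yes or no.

The predator equation gives dL/dt > 0 only when H > 0.61/0.0028 = 218.
Without the predator, H → K = 67.1. Since 67.1 < 218, the predator cannot invade.

Threshold H = 218; K < 218, so no, the predator goes extinct.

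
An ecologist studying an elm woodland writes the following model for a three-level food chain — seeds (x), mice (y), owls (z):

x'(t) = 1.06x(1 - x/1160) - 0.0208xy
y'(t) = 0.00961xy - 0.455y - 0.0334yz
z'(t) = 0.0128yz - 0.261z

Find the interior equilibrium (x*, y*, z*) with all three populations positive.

From dz/dt = 0: 0.0128y* = 0.261, so y* = 20.4.
From dx/dt = 0: 1.06(1 - x*/1160) = 0.0208·20.4, giving x* = 1160·(1 - 0.4) = 696.
From dy/dt = 0: 0.00961·696 - 0.455 = 0.0334z*, so z* = 6.23/0.0334 = 187.

x* ≈ 696, y* ≈ 20.4, z* ≈ 187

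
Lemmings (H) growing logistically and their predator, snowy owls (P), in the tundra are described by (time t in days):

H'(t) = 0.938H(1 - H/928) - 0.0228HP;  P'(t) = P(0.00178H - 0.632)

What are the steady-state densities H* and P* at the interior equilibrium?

H* ≈ 355, P* ≈ 25.4

From dP/dt = 0 with P > 0: 0.00178H* = 0.632, so H* = 355.
Substitute into dH/dt = 0: 0.938(1 - 355/928) = 0.0228P*.
The bracket is 0.617, giving P* = 0.579/0.0228 = 25.4.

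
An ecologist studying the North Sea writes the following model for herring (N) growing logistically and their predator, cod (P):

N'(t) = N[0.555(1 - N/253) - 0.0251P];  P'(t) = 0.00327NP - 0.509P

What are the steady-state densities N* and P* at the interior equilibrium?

From dP/dt = 0 with P > 0: 0.00327N* = 0.509, so N* = 156.
Substitute into dN/dt = 0: 0.555(1 - 156/253) = 0.0251P*.
The bracket is 0.385, giving P* = 0.214/0.0251 = 8.51.

N* ≈ 156, P* ≈ 8.51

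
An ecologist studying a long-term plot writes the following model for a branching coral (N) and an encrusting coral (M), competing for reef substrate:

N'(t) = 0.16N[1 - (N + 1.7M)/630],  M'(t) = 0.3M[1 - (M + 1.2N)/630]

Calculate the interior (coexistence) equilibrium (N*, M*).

Setting both brackets to zero gives the nullclines N + 1.7M = 630 and 1.2N + M = 630.
Substituting M = 630 - 1.2N into the first: N(1 - 1.7·1.2) = 630 - 1.7·630.
So N* = -441/-1.04 = 424, and then M* = 630 - 1.2·424 = 121.

N* ≈ 424, M* ≈ 121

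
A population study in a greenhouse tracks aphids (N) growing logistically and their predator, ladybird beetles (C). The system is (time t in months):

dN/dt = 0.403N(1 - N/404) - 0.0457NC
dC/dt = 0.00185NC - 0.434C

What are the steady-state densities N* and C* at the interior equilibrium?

N* ≈ 235, C* ≈ 3.7

From dC/dt = 0 with C > 0: 0.00185N* = 0.434, so N* = 235.
Substitute into dN/dt = 0: 0.403(1 - 235/404) = 0.0457C*.
The bracket is 0.419, giving C* = 0.169/0.0457 = 3.7.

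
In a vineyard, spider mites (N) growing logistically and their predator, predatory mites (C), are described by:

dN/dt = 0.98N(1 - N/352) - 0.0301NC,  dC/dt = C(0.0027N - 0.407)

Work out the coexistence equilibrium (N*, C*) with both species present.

From dC/dt = 0 with C > 0: 0.0027N* = 0.407, so N* = 151.
Substitute into dN/dt = 0: 0.98(1 - 151/352) = 0.0301C*.
The bracket is 0.572, giving C* = 0.56/0.0301 = 18.6.

N* ≈ 151, C* ≈ 18.6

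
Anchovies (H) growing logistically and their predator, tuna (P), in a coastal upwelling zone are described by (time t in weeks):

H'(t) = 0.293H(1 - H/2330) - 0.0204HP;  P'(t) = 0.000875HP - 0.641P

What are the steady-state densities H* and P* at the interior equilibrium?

H* ≈ 733, P* ≈ 9.85

From dP/dt = 0 with P > 0: 0.000875H* = 0.641, so H* = 733.
Substitute into dH/dt = 0: 0.293(1 - 733/2330) = 0.0204P*.
The bracket is 0.686, giving P* = 0.201/0.0204 = 9.85.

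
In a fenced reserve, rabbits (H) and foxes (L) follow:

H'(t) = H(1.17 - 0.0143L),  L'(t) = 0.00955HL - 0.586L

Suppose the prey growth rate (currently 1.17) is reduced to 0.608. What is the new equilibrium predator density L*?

L* ≈ 42.5

At the interior fixed point, setting dH/dt = 0 with H > 0 fixes L* = (prey growth rate)/(HL coefficient) — independent of the other coefficients.
With the change, L* = 0.608/0.0143 = 42.5; it falls from 81.8.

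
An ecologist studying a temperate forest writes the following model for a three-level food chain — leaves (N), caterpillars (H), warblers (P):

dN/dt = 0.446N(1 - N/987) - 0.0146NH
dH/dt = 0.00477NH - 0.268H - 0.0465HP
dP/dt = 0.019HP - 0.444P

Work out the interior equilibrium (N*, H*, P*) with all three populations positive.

N* ≈ 232, H* ≈ 23.4, P* ≈ 18

From dP/dt = 0: 0.019H* = 0.444, so H* = 23.4.
From dN/dt = 0: 0.446(1 - N*/987) = 0.0146·23.4, giving N* = 987·(1 - 0.765) = 232.
From dH/dt = 0: 0.00477·232 - 0.268 = 0.0465P*, so P* = 0.838/0.0465 = 18.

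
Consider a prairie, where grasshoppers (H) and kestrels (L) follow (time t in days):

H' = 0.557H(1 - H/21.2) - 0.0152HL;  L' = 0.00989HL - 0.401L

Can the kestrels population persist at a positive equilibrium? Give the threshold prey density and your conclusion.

Threshold H = 40.5; K < 40.5, so no, the predator goes extinct.

The predator equation gives dL/dt > 0 only when H > 0.401/0.00989 = 40.5.
Without the predator, H → K = 21.2. Since 21.2 < 40.5, the predator cannot invade.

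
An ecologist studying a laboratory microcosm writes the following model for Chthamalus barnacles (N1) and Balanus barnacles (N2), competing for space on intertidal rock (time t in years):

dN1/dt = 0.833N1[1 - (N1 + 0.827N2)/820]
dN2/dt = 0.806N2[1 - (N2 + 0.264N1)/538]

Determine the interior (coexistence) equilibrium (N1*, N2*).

N1* ≈ 480, N2* ≈ 411

Setting both brackets to zero gives the nullclines N1 + 0.827N2 = 820 and 0.264N1 + N2 = 538.
Substituting N2 = 538 - 0.264N1 into the first: N1(1 - 0.827·0.264) = 820 - 0.827·538.
So N1* = 375/0.782 = 480, and then N2* = 538 - 0.264·480 = 411.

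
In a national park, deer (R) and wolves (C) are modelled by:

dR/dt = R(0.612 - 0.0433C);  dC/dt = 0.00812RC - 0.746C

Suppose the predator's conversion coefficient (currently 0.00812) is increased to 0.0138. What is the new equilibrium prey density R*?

R* ≈ 54.1

At the interior fixed point, setting dC/dt = 0 with C > 0 fixes R* = (predator death rate)/(RC coefficient) — independent of the other coefficients.
With the change, R* = 0.746/0.0138 = 54.1; it falls from 91.9.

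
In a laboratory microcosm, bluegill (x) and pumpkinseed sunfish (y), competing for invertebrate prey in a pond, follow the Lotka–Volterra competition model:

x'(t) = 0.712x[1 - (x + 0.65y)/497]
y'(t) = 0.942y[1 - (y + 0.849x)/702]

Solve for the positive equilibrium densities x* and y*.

x* ≈ 90.8, y* ≈ 625

Setting both brackets to zero gives the nullclines x + 0.65y = 497 and 0.849x + y = 702.
Substituting y = 702 - 0.849x into the first: x(1 - 0.65·0.849) = 497 - 0.65·702.
So x* = 40.7/0.448 = 90.8, and then y* = 702 - 0.849·90.8 = 625.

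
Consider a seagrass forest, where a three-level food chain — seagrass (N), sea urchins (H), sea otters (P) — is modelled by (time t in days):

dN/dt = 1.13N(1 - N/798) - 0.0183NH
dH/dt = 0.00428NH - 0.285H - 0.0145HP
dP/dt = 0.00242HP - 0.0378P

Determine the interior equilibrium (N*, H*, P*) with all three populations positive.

N* ≈ 596, H* ≈ 15.6, P* ≈ 156

From dP/dt = 0: 0.00242H* = 0.0378, so H* = 15.6.
From dN/dt = 0: 1.13(1 - N*/798) = 0.0183·15.6, giving N* = 798·(1 - 0.253) = 596.
From dH/dt = 0: 0.00428·596 - 0.285 = 0.0145P*, so P* = 2.27/0.0145 = 156.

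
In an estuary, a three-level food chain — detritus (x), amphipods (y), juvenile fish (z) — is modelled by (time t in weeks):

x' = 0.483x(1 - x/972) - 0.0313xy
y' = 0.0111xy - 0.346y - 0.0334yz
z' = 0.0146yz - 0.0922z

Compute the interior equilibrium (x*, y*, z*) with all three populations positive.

x* ≈ 574, y* ≈ 6.32, z* ≈ 180

From dz/dt = 0: 0.0146y* = 0.0922, so y* = 6.32.
From dx/dt = 0: 0.483(1 - x*/972) = 0.0313·6.32, giving x* = 972·(1 - 0.409) = 574.
From dy/dt = 0: 0.0111·574 - 0.346 = 0.0334z*, so z* = 6.03/0.0334 = 180.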